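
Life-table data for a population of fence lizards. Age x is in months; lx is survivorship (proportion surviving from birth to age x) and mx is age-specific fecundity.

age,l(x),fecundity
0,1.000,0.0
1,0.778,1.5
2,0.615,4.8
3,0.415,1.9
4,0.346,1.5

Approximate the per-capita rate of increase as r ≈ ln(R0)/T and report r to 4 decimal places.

R0 = Σ lx·mx = 0 + 1.167 + 2.952 + 0.7885 + 0.519 = 5.4265
Σ x·lx·mx = 11.5125; T = 11.5125/5.4265 = 2.12153…
r ≈ ln(R0)/T = ln(5.4265)/2.12153… = 0.797204… → 0.7972

0.7972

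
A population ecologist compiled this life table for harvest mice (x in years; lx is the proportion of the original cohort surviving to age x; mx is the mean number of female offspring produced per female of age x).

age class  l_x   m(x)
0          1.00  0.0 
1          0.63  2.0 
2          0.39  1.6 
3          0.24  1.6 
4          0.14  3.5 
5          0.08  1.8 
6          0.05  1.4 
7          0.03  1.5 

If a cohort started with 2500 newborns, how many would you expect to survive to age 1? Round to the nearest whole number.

1575

Expected survivors = N0 · l_1 = 2500 × 0.63 = 1575 → 1575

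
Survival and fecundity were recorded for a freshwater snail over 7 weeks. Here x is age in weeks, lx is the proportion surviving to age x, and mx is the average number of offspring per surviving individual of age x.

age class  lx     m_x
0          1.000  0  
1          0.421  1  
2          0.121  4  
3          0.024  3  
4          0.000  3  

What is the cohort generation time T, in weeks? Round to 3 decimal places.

lx·mx: 0, 0.421, 0.484, 0.072, 0 → R0 = 0.977
x·lx·mx: 0, 0.421, 0.968, 0.216, 0 → Σ = 1.605
T = 1.605 / 0.977 = 1.642784… → 1.643

1.643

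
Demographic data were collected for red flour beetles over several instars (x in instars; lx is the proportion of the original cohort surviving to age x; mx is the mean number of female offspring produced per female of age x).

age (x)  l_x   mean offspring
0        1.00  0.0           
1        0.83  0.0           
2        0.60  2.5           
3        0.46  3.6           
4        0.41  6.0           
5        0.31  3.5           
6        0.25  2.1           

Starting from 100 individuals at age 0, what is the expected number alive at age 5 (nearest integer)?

Expected survivors = N0 · l_5 = 100 × 0.31 = 31 → 31

31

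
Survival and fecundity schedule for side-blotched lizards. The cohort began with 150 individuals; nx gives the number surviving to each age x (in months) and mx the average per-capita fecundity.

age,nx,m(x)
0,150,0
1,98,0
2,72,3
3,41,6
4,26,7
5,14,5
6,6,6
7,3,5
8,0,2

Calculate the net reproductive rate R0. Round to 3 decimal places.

5.100

lx = nx/n0 = nx/150: 1, 0.65333…, 0.48, 0.27333…, 0.17333…, 0.09333…, 0.04, 0.02, 0
lx·mx by age: 0, 0, 1.44, 1.64…, 1.213333…, 0.466667…, 0.24, 0.1, 0
R0 = Σ lx·mx = 5.1… → 5.100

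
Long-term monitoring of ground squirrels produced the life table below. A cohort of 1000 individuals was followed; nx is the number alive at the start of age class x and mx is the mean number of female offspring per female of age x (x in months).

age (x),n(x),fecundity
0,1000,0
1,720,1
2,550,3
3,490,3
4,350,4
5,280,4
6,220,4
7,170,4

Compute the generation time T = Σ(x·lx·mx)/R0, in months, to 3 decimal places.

lx = nx/n0 = nx/1000: 1, 0.72, 0.55, 0.49, 0.35, 0.28, 0.22, 0.17
lx·mx: 0, 0.72, 1.65, 1.47, 1.4, 1.12, 0.88, 0.68 → R0 = 7.92
x·lx·mx: 0, 0.72, 3.3, 4.41, 5.6, 5.6, 5.28, 4.76 → Σ = 29.67
T = 29.67 / 7.92 = 3.746212… → 3.746

3.746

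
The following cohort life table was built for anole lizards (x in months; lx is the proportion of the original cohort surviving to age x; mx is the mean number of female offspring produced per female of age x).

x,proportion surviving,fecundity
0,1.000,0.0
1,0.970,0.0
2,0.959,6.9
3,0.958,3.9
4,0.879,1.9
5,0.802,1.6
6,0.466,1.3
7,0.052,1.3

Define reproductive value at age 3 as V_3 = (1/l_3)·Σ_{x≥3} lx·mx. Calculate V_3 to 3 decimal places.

lx·mx for x ≥ 3: 3.7362, 1.6701, 1.2832, 0.6058, 0.0676 → sum = 7.3629
V_3 = 7.3629 / l_3 = 7.3629 / 0.958 = 7.685699… → 7.686

7.686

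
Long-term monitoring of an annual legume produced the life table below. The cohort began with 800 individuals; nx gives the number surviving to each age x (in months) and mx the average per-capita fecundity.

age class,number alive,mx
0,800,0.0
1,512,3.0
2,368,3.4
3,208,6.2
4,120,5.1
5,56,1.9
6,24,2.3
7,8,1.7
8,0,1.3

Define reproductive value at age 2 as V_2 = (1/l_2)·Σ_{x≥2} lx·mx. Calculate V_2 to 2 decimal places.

9.04

lx = nx/n0 = nx/800: 1, 0.64, 0.46, 0.26, 0.15, 0.07, 0.03, 0.01, 0
lx·mx for x ≥ 2: 1.564, 1.612, 0.765, 0.133, 0.069, 0.017, 0 → sum = 4.16
V_2 = 4.16 / l_2 = 4.16 / 0.46 = 9.043478… → 9.04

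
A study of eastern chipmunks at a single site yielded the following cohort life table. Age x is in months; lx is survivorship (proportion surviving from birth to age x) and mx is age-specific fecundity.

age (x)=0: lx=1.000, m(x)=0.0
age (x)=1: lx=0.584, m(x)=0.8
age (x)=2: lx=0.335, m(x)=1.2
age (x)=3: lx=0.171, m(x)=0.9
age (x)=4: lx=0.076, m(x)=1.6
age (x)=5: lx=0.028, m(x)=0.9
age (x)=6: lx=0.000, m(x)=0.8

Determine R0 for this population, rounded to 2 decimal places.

1.17

lx·mx by age: 0, 0.4672, 0.402, 0.1539, 0.1216, 0.0252, 0
R0 = Σ lx·mx = 1.1699 → 1.17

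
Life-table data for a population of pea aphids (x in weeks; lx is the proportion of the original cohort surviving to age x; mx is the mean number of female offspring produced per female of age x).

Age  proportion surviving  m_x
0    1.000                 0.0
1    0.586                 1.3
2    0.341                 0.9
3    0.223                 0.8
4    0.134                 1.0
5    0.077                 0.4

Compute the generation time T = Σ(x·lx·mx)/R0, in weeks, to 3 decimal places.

1.842

lx·mx: 0, 0.7618, 0.3069, 0.1784, 0.134, 0.0308 → R0 = 1.4119
x·lx·mx: 0, 0.7618, 0.6138, 0.5352, 0.536, 0.154 → Σ = 2.6008
T = 2.6008 / 1.4119 = 1.842057… → 1.842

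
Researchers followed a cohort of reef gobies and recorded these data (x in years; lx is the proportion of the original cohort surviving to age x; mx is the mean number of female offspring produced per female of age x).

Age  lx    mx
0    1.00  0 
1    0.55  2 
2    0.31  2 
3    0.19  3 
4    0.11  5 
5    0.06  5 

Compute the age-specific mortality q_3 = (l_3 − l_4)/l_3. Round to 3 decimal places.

0.421

q_3 = (l_3 − l_4) / l_3 = (0.19 − 0.11) / 0.19
     = 0.08 / 0.19 = 0.421053… → 0.421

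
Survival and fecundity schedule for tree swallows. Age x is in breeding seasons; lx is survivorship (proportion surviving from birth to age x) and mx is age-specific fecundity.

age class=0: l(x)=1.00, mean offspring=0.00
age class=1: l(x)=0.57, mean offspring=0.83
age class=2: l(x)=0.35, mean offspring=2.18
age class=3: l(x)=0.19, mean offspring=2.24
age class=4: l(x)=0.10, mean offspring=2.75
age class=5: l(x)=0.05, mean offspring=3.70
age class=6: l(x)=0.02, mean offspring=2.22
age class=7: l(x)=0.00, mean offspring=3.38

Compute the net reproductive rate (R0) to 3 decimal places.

lx·mx by age: 0, 0.4731, 0.763, 0.4256, 0.275, 0.185, 0.0444, 0
R0 = Σ lx·mx = 2.1661 → 2.166

2.166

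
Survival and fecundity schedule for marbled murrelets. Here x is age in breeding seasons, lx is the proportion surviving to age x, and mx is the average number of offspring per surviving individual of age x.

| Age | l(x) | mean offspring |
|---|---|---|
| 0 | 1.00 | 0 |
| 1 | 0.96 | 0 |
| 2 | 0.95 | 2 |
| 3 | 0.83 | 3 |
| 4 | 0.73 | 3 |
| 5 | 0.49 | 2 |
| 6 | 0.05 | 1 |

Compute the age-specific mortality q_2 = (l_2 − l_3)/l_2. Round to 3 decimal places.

0.126

q_2 = (l_2 − l_3) / l_2 = (0.95 − 0.83) / 0.95
     = 0.12 / 0.95 = 0.126316… → 0.126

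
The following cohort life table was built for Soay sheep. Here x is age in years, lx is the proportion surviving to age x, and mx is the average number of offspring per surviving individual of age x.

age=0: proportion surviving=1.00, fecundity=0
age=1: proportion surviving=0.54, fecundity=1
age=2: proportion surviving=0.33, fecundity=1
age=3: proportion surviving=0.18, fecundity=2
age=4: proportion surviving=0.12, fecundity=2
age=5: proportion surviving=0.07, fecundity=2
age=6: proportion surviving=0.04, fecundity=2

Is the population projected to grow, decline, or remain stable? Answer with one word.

R0 = Σ lx·mx = 0 + 0.54 + 0.33 + 0.36 + 0.24 + 0.14 + 0.08 = 1.69
R0 > 1, so the population is growing.

growing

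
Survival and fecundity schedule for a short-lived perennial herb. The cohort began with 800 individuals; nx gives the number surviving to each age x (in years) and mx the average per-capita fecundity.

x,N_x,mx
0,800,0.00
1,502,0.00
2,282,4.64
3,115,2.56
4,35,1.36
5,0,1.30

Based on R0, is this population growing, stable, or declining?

growing

lx = nx/n0 = nx/800: 1, 0.6275, 0.3525, 0.14375, 0.04375, 0
R0 = Σ lx·mx = 0 + 0 + 1.6356 + 0.368… + 0.0595… + 0 = 2.0631…
R0 > 1, so the population is growing.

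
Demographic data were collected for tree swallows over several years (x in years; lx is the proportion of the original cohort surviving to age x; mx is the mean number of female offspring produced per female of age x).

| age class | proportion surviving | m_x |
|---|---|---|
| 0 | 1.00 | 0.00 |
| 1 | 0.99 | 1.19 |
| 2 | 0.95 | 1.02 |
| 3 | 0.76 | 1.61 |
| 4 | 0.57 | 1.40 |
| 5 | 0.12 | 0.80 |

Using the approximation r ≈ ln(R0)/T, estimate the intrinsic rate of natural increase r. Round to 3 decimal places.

R0 = Σ lx·mx = 0 + 1.1781 + 0.969 + 1.2236 + 0.798 + 0.096 = 4.2647
Σ x·lx·mx = 10.4589; T = 10.4589/4.2647 = 2.45244…
r ≈ ln(R0)/T = ln(4.2647)/2.45244… = 0.5914… → 0.591

0.591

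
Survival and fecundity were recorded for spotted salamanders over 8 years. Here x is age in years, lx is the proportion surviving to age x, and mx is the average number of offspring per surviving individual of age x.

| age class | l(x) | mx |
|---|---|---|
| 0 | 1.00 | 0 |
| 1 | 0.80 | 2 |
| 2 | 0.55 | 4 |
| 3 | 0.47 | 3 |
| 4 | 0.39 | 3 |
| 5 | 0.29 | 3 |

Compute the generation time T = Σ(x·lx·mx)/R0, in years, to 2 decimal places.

lx·mx: 0, 1.6, 2.2, 1.41, 1.17, 0.87 → R0 = 7.25
x·lx·mx: 0, 1.6, 4.4, 4.23, 4.68, 4.35 → Σ = 19.26
T = 19.26 / 7.25 = 2.656552… → 2.66

2.66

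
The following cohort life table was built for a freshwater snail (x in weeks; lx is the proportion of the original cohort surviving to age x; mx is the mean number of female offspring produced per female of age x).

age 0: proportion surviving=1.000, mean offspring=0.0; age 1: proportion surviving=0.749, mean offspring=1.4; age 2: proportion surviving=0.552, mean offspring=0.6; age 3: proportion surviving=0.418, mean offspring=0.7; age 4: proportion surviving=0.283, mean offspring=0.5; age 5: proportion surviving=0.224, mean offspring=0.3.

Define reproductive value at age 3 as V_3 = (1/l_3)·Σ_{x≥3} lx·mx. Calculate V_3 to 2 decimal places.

1.20

lx·mx for x ≥ 3: 0.2926, 0.1415, 0.0672 → sum = 0.5013
V_3 = 0.5013 / l_3 = 0.5013 / 0.418 = 1.199282… → 1.20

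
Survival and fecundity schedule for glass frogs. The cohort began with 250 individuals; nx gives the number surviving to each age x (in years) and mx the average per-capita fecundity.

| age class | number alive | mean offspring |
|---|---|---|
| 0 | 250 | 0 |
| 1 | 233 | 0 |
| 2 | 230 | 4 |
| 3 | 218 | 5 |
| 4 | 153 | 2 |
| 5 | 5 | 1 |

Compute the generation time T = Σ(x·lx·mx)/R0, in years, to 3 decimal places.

2.740

lx = nx/n0 = nx/250: 1, 0.932, 0.92, 0.872, 0.612, 0.02
lx·mx: 0, 0, 3.68, 4.36, 1.224, 0.02 → R0 = 9.284
x·lx·mx: 0, 0, 7.36, 13.08, 4.896, 0.1 → Σ = 25.436
T = 25.436 / 9.284 = 2.739767… → 2.740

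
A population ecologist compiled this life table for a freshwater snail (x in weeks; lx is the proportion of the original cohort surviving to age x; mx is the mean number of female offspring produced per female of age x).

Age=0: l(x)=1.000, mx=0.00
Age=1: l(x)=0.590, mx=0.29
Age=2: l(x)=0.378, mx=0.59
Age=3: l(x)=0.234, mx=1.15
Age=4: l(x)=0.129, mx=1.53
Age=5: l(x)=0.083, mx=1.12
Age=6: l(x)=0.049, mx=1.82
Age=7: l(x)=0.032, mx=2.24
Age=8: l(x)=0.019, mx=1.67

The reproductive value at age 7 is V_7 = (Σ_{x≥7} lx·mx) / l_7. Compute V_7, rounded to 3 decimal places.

3.232

lx·mx for x ≥ 7: 0.07168, 0.03173 → sum = 0.10341
V_7 = 0.10341 / l_7 = 0.10341 / 0.032 = 3.231563… → 3.232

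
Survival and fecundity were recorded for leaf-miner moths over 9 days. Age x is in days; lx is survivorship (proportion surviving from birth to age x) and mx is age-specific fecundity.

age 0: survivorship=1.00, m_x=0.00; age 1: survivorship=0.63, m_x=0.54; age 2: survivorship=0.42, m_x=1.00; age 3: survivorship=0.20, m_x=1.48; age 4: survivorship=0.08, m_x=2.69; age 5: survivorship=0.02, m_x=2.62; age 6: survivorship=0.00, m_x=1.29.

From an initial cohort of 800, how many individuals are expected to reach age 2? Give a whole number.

336

Expected survivors = N0 · l_2 = 800 × 0.42 = 336 → 336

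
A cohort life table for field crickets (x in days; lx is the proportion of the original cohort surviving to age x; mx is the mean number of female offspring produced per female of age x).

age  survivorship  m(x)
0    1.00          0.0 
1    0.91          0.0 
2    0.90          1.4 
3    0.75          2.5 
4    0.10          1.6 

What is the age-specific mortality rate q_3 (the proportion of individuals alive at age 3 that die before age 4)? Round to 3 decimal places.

q_3 = (l_3 − l_4) / l_3 = (0.75 − 0.1) / 0.75
     = 0.65 / 0.75 = 0.866667… → 0.867

0.867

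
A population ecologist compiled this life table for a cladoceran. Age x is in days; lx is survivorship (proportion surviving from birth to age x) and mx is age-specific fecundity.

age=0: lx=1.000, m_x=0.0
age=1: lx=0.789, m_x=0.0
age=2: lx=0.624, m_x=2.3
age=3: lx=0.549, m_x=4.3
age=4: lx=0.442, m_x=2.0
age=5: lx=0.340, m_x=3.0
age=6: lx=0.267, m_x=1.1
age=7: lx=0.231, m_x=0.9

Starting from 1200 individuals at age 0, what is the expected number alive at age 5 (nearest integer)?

Expected survivors = N0 · l_5 = 1200 × 0.340 = 408 → 408

408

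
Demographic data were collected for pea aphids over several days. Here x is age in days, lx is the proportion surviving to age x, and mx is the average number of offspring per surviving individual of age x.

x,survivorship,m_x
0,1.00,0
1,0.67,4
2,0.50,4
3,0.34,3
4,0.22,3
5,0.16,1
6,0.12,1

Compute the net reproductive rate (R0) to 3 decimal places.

lx·mx by age: 0, 2.68, 2, 1.02, 0.66, 0.16, 0.12
R0 = Σ lx·mx = 6.64 → 6.640

6.640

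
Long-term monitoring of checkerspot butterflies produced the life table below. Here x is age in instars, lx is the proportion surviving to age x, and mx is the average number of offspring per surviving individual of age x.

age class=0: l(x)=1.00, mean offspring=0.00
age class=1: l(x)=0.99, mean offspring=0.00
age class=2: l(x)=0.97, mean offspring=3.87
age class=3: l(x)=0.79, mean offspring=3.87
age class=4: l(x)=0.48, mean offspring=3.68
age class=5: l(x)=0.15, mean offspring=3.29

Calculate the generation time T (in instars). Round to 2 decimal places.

2.89

lx·mx: 0, 0, 3.7539, 3.0573, 1.7664, 0.4935 → R0 = 9.0711
x·lx·mx: 0, 0, 7.5078, 9.1719, 7.0656, 2.4675 → Σ = 26.2128
T = 26.2128 / 9.0711 = 2.889705… → 2.89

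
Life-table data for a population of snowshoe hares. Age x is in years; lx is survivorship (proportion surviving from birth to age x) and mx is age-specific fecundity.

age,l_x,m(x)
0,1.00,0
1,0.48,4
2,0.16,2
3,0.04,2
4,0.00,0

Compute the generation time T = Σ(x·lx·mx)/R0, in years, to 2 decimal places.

1.21

lx·mx: 0, 1.92, 0.32, 0.08, 0 → R0 = 2.32
x·lx·mx: 0, 1.92, 0.64, 0.24, 0 → Σ = 2.8
T = 2.8 / 2.32 = 1.206897… → 1.21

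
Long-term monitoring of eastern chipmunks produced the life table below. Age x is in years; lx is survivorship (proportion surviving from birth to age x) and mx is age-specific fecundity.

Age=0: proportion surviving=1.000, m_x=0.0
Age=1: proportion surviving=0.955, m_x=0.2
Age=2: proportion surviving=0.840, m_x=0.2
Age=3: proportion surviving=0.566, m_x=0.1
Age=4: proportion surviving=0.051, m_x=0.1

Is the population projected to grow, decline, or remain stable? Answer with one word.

declining

R0 = Σ lx·mx = 0 + 0.191 + 0.168 + 0.0566 + 0.0051 = 0.4207
R0 < 1, so the population is declining.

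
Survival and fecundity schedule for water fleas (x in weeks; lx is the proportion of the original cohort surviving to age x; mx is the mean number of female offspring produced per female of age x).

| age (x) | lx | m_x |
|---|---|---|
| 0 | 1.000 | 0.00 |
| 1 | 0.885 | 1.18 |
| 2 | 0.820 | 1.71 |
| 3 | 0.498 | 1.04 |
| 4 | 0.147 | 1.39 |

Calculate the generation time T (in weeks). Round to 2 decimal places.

lx·mx: 0, 1.0443, 1.4022, 0.51792, 0.20433 → R0 = 3.16875
x·lx·mx: 0, 1.0443, 2.8044, 1.55376, 0.81732 → Σ = 6.21978
T = 6.21978 / 3.16875 = 1.96285… → 1.96

1.96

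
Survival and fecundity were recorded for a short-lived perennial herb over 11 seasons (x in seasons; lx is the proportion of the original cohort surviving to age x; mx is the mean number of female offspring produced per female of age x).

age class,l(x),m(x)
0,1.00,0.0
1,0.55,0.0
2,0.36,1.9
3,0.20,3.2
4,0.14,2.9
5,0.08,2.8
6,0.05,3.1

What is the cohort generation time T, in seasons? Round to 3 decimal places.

lx·mx: 0, 0, 0.684, 0.64, 0.406, 0.224, 0.155 → R0 = 2.109
x·lx·mx: 0, 0, 1.368, 1.92, 1.624, 1.12, 0.93 → Σ = 6.962
T = 6.962 / 2.109 = 3.301091… → 3.301

3.301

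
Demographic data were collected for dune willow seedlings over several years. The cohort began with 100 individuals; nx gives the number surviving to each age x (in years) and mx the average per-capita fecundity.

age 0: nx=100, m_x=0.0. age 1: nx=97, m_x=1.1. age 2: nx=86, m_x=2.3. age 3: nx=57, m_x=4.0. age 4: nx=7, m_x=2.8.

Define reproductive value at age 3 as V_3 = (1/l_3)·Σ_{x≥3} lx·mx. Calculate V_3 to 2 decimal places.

4.34

lx = nx/n0 = nx/100: 1, 0.97, 0.86, 0.57, 0.07
lx·mx for x ≥ 3: 2.28, 0.196 → sum = 2.476
V_3 = 2.476 / l_3 = 2.476 / 0.57 = 4.34386… → 4.34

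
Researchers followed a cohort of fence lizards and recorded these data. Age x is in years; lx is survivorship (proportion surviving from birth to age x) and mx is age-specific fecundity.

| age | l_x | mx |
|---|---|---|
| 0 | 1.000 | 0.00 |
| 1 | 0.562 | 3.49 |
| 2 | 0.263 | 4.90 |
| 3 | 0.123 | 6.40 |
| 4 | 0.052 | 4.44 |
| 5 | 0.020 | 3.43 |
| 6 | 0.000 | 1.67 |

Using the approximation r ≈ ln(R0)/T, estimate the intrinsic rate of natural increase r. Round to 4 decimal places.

R0 = Σ lx·mx = 0 + 1.96138 + 1.2887 + 0.7872 + 0.23088 + 0.0686 + 0 = 4.33676
Σ x·lx·mx = 8.1669; T = 8.1669/4.33676 = 1.88318…
r ≈ ln(R0)/T = ln(4.33676)/1.88318… = 0.779069… → 0.7791

0.7791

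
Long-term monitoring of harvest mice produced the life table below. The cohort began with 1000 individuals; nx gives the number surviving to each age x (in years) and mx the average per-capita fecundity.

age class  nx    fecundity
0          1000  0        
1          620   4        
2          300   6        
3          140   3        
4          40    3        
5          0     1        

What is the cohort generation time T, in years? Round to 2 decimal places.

lx = nx/n0 = nx/1000: 1, 0.62, 0.3, 0.14, 0.04, 0
lx·mx: 0, 2.48, 1.8, 0.42, 0.12, 0 → R0 = 4.82
x·lx·mx: 0, 2.48, 3.6, 1.26, 0.48, 0 → Σ = 7.82
T = 7.82 / 4.82 = 1.622407… → 1.62

1.62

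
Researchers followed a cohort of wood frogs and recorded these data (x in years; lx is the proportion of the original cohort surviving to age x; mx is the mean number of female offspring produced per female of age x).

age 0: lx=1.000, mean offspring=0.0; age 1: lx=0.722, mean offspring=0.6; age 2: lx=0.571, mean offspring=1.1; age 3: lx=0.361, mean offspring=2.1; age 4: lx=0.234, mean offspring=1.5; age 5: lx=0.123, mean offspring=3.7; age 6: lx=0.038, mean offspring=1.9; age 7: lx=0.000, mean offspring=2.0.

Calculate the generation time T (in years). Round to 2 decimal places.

2.99

lx·mx: 0, 0.4332, 0.6281, 0.7581, 0.351, 0.4551, 0.0722, 0 → R0 = 2.6977
x·lx·mx: 0, 0.4332, 1.2562, 2.2743, 1.404, 2.2755, 0.4332, 0 → Σ = 8.0764
T = 8.0764 / 2.6977 = 2.99381… → 2.99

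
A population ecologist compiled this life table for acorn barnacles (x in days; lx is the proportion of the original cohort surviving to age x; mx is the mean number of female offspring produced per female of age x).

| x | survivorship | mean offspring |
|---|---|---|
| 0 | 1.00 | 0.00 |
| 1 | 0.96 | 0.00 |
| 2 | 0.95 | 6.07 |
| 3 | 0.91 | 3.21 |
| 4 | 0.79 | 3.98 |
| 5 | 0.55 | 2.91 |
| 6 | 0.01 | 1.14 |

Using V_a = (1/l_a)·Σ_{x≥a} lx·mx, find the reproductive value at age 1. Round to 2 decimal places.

lx·mx for x ≥ 1: 0, 5.7665, 2.9211, 3.1442, 1.6005, 0.0114 → sum = 13.4437
V_1 = 13.4437 / l_1 = 13.4437 / 0.96 = 14.003854… → 14.00

14.00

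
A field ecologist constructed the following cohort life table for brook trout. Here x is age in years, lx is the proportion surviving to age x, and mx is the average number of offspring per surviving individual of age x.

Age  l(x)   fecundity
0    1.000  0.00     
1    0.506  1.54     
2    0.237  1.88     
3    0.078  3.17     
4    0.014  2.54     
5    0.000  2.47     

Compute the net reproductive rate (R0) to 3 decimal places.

1.508

lx·mx by age: 0, 0.77924, 0.44556, 0.24726, 0.03556, 0
R0 = Σ lx·mx = 1.50762 → 1.508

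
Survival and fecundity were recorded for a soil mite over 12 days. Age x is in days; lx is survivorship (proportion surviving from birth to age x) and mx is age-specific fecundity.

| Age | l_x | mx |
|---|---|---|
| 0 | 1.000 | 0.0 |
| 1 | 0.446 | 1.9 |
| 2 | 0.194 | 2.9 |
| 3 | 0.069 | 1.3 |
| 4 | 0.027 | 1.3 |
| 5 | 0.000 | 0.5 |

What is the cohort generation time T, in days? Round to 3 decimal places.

1.552

lx·mx: 0, 0.8474, 0.5626, 0.0897, 0.0351, 0 → R0 = 1.5348
x·lx·mx: 0, 0.8474, 1.1252, 0.2691, 0.1404, 0 → Σ = 2.3821
T = 2.3821 / 1.5348 = 1.552059… → 1.552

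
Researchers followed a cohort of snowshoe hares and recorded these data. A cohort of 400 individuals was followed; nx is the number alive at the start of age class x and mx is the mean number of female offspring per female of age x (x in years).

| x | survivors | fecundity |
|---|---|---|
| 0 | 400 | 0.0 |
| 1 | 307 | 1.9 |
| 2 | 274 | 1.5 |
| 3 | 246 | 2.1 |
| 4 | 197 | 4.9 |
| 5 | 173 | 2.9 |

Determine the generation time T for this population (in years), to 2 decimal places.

3.13

lx = nx/n0 = nx/400: 1, 0.7675, 0.685, 0.615, 0.4925, 0.4325
lx·mx: 0, 1.45825, 1.0275, 1.2915, 2.41325, 1.25425 → R0 = 7.44475
x·lx·mx: 0, 1.45825, 2.055, 3.8745, 9.653, 6.27125 → Σ = 23.312
T = 23.312 / 7.44475 = 3.131334… → 3.13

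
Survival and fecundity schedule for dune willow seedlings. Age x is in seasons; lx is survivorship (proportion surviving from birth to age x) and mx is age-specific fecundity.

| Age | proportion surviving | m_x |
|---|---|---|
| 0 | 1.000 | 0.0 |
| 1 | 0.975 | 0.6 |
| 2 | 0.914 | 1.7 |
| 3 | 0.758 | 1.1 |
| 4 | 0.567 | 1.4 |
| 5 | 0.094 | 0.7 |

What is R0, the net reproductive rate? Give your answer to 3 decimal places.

3.832

lx·mx by age: 0, 0.585, 1.5538, 0.8338, 0.7938, 0.0658
R0 = Σ lx·mx = 3.8322 → 3.832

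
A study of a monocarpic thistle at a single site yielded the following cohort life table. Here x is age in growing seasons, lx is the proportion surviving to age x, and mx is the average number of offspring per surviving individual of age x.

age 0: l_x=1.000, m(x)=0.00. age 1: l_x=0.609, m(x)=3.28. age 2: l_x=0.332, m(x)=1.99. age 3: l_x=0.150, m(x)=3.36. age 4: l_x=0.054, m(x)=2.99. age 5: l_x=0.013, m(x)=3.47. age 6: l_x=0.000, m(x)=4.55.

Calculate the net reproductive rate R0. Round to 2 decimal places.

lx·mx by age: 0, 1.99752, 0.66068, 0.504, 0.16146, 0.04511, 0
R0 = Σ lx·mx = 3.36877 → 3.37

3.37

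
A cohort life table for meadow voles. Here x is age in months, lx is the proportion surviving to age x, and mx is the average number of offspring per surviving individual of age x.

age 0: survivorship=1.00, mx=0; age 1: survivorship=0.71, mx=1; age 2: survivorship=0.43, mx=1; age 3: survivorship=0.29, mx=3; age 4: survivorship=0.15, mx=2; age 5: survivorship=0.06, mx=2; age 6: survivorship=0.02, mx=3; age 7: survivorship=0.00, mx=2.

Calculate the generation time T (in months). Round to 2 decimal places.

2.55

lx·mx: 0, 0.71, 0.43, 0.87, 0.3, 0.12, 0.06, 0 → R0 = 2.49
x·lx·mx: 0, 0.71, 0.86, 2.61, 1.2, 0.6, 0.36, 0 → Σ = 6.34
T = 6.34 / 2.49 = 2.546185… → 2.55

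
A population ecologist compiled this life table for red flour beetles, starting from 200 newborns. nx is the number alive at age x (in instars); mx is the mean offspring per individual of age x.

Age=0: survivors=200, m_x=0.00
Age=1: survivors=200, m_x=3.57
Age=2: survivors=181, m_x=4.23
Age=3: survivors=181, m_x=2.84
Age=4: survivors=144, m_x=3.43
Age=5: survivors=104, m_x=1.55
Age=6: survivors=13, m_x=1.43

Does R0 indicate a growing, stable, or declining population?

lx = nx/n0 = nx/200: 1, 1, 0.905, 0.905, 0.72, 0.52, 0.065
R0 = Σ lx·mx = 0 + 3.57 + 3.82815 + 2.5702 + 2.4696 + 0.806 + 0.09295 = 13.3369
R0 > 1, so the population is growing.

growing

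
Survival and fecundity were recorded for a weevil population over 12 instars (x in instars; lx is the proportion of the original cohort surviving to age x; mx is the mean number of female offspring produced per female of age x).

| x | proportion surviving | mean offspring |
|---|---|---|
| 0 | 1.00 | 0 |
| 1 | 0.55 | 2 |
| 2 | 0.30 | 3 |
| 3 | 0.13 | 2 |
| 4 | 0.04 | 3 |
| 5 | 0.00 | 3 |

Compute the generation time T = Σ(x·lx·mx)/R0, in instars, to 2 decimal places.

lx·mx: 0, 1.1, 0.9, 0.26, 0.12, 0 → R0 = 2.38
x·lx·mx: 0, 1.1, 1.8, 0.78, 0.48, 0 → Σ = 4.16
T = 4.16 / 2.38 = 1.747899… → 1.75

1.75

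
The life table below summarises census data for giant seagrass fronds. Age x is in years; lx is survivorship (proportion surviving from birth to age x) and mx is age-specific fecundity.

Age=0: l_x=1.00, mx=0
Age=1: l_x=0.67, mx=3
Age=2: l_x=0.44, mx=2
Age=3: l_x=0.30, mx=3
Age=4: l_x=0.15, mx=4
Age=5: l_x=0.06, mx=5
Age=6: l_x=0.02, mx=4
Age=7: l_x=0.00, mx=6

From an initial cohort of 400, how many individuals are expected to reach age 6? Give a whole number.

8

Expected survivors = N0 · l_6 = 400 × 0.02 = 8 → 8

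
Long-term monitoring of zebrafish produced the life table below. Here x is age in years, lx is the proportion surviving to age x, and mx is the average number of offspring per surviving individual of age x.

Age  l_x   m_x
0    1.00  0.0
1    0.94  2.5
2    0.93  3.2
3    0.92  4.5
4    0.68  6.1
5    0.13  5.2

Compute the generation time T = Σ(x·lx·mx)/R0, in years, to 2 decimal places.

2.85

lx·mx: 0, 2.35, 2.976, 4.14, 4.148, 0.676 → R0 = 14.29
x·lx·mx: 0, 2.35, 5.952, 12.42, 16.592, 3.38 → Σ = 40.694
T = 40.694 / 14.29 = 2.847726… → 2.85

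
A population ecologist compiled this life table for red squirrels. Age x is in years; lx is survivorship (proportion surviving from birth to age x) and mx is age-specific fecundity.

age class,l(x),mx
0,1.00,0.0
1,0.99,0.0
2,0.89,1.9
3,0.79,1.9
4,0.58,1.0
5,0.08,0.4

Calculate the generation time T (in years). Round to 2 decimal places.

lx·mx: 0, 0, 1.691, 1.501, 0.58, 0.032 → R0 = 3.804
x·lx·mx: 0, 0, 3.382, 4.503, 2.32, 0.16 → Σ = 10.365
T = 10.365 / 3.804 = 2.724763… → 2.72

2.72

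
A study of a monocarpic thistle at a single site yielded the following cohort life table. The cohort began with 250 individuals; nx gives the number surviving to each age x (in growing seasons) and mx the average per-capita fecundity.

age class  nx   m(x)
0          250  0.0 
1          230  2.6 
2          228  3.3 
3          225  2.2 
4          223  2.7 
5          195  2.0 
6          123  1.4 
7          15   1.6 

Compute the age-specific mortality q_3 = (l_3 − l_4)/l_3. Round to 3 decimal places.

lx = nx/n0 = nx/250: 1, 0.92, 0.912, 0.9, 0.892, 0.78, 0.492, 0.06
q_3 = (l_3 − l_4) / l_3 = (0.9 − 0.892) / 0.9
     = 0.008 / 0.9 = 0.008889… → 0.009

0.009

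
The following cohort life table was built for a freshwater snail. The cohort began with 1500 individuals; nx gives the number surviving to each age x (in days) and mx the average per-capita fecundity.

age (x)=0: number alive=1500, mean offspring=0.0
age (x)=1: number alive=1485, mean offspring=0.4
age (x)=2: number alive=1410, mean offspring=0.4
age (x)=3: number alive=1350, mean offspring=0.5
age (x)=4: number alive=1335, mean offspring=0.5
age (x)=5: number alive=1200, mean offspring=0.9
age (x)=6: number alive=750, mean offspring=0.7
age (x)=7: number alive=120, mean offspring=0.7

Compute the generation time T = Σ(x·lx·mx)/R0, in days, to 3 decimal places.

3.713

lx = nx/n0 = nx/1500: 1, 0.99, 0.94, 0.9, 0.89, 0.8, 0.5, 0.08
lx·mx: 0, 0.396, 0.376, 0.45, 0.445, 0.72, 0.35, 0.056 → R0 = 2.793
x·lx·mx: 0, 0.396, 0.752, 1.35, 1.78, 3.6, 2.1, 0.392 → Σ = 10.37
T = 10.37 / 2.793 = 3.712854… → 3.713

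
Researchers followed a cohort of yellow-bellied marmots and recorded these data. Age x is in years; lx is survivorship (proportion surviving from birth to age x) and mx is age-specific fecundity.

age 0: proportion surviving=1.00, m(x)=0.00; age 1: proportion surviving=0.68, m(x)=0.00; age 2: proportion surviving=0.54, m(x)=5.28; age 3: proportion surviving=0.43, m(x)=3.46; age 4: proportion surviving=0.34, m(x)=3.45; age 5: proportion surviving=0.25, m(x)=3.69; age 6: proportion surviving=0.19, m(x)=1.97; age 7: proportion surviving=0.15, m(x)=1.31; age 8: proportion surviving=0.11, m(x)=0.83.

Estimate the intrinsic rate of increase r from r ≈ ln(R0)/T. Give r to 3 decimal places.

R0 = Σ lx·mx = 0 + 0 + 2.8512 + 1.4878 + 1.173 + 0.9225 + 0.3743 + 0.1965 + 0.0913 = 7.0966
Σ x·lx·mx = 23.822; T = 23.822/7.0966 = 3.35682…
r ≈ ln(R0)/T = ln(7.0966)/3.35682… = 0.58377… → 0.584

0.584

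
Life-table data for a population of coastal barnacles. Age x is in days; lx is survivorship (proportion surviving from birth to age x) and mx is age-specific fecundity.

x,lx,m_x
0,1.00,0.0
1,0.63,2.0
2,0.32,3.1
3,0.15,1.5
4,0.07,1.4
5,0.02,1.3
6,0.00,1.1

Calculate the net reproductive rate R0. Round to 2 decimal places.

lx·mx by age: 0, 1.26, 0.992, 0.225, 0.098, 0.026, 0
R0 = Σ lx·mx = 2.601 → 2.60

2.60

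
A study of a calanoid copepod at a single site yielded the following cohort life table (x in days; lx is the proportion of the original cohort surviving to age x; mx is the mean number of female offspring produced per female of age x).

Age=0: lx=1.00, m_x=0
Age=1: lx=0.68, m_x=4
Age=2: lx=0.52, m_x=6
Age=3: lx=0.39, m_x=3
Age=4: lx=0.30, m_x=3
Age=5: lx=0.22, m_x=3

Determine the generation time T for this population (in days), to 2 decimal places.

2.26

lx·mx: 0, 2.72, 3.12, 1.17, 0.9, 0.66 → R0 = 8.57
x·lx·mx: 0, 2.72, 6.24, 3.51, 3.6, 3.3 → Σ = 19.37
T = 19.37 / 8.57 = 2.26021… → 2.26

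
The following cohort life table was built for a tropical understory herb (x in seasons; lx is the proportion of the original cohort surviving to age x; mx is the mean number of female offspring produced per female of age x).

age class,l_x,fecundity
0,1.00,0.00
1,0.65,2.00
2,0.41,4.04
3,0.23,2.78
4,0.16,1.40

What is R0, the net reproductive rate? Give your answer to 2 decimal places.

3.82

lx·mx by age: 0, 1.3, 1.6564, 0.6394, 0.224
R0 = Σ lx·mx = 3.8198 → 3.82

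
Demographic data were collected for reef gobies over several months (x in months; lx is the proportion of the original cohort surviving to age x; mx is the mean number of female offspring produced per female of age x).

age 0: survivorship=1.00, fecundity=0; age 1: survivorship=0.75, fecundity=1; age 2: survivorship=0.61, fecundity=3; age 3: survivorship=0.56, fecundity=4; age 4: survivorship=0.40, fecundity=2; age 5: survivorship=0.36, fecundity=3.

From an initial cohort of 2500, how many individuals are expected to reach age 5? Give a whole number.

Expected survivors = N0 · l_5 = 2500 × 0.36 = 900 → 900

900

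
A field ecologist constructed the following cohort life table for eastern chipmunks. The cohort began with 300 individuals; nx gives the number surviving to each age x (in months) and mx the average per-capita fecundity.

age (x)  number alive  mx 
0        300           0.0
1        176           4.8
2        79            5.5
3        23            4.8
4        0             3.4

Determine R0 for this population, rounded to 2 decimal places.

lx = nx/n0 = nx/300: 1, 0.58667…, 0.26333…, 0.07667…, 0
lx·mx by age: 0, 2.816…, 1.448333…, 0.368…, 0
R0 = Σ lx·mx = 4.632333… → 4.63

4.63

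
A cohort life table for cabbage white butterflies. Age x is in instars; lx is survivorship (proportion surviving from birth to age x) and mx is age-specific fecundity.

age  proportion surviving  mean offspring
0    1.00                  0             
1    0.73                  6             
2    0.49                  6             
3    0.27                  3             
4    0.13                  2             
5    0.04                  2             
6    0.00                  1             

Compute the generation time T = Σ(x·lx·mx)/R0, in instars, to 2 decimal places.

1.67

lx·mx: 0, 4.38, 2.94, 0.81, 0.26, 0.08, 0 → R0 = 8.47
x·lx·mx: 0, 4.38, 5.88, 2.43, 1.04, 0.4, 0 → Σ = 14.13
T = 14.13 / 8.47 = 1.668241… → 1.67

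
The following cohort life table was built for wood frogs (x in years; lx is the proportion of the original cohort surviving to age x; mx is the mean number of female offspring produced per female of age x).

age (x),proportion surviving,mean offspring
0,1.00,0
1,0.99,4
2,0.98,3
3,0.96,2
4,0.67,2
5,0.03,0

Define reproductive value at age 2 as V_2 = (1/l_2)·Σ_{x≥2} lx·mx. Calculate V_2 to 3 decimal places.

6.327

lx·mx for x ≥ 2: 2.94, 1.92, 1.34, 0 → sum = 6.2
V_2 = 6.2 / l_2 = 6.2 / 0.98 = 6.326531… → 6.327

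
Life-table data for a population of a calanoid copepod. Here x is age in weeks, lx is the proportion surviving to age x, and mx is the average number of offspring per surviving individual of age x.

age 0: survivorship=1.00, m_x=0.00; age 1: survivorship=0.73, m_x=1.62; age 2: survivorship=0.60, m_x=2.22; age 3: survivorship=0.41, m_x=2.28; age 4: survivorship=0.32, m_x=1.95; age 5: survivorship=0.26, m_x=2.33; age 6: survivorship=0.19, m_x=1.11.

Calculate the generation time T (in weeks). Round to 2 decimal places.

lx·mx: 0, 1.1826, 1.332, 0.9348, 0.624, 0.6058, 0.2109 → R0 = 4.8901
x·lx·mx: 0, 1.1826, 2.664, 2.8044, 2.496, 3.029, 1.2654 → Σ = 13.4414
T = 13.4414 / 4.8901 = 2.748696… → 2.75

2.75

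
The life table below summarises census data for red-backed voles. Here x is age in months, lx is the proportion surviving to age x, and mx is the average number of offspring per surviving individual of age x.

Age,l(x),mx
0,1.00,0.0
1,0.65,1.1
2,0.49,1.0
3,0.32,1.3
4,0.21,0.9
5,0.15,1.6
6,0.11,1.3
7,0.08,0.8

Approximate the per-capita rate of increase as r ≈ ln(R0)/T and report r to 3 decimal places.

R0 = Σ lx·mx = 0 + 0.715 + 0.49 + 0.416 + 0.189 + 0.24 + 0.143 + 0.064 = 2.257
Σ x·lx·mx = 6.205; T = 6.205/2.257 = 2.74922…
r ≈ ln(R0)/T = ln(2.257)/2.74922… = 0.2961… → 0.296

0.296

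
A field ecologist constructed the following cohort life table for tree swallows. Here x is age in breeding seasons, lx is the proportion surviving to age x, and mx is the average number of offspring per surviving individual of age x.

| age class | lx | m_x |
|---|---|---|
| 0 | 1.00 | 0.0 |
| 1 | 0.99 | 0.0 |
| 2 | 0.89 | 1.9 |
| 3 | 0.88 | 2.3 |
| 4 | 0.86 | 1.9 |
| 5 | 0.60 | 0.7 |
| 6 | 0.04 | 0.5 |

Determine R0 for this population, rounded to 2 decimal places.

lx·mx by age: 0, 0, 1.691, 2.024, 1.634, 0.42, 0.02
R0 = Σ lx·mx = 5.789 → 5.79

5.79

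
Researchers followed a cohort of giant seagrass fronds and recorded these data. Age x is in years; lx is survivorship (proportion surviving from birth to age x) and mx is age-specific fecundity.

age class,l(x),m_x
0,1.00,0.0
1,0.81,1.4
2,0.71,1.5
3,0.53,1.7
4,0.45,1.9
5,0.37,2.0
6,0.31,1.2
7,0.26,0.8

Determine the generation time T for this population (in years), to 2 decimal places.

lx·mx: 0, 1.134, 1.065, 0.901, 0.855, 0.74, 0.372, 0.208 → R0 = 5.275
x·lx·mx: 0, 1.134, 2.13, 2.703, 3.42, 3.7, 2.232, 1.456 → Σ = 16.775
T = 16.775 / 5.275 = 3.180095… → 3.18

3.18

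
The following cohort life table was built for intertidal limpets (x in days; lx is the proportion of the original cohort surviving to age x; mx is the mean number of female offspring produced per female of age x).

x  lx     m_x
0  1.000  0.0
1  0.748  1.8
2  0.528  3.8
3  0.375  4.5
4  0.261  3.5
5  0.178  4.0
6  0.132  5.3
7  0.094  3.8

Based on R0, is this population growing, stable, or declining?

growing

R0 = Σ lx·mx = 0 + 1.3464 + 2.0064 + 1.6875 + 0.9135 + 0.712 + 0.6996 + 0.3572 = 7.7226
R0 > 1, so the population is growing.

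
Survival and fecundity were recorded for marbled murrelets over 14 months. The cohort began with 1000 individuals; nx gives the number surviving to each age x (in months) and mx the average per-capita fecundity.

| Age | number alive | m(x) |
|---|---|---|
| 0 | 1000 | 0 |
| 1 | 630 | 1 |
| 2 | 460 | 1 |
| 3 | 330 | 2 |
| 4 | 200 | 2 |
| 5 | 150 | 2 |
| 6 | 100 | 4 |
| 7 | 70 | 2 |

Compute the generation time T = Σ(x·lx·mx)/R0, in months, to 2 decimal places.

lx = nx/n0 = nx/1000: 1, 0.63, 0.46, 0.33, 0.2, 0.15, 0.1, 0.07
lx·mx: 0, 0.63, 0.46, 0.66, 0.4, 0.3, 0.4, 0.14 → R0 = 2.99
x·lx·mx: 0, 0.63, 0.92, 1.98, 1.6, 1.5, 2.4, 0.98 → Σ = 10.01
T = 10.01 / 2.99 = 3.347826… → 3.35

3.35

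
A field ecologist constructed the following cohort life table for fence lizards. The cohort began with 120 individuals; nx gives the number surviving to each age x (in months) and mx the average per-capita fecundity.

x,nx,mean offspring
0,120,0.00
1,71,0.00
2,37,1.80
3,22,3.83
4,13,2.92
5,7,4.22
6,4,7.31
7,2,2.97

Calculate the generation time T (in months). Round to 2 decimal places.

3.56

lx = nx/n0 = nx/120: 1, 0.59167…, 0.30833…, 0.18333…, 0.10833…, 0.05833…, 0.03333…, 0.01667…
lx·mx: 0, 0, 0.555…, 0.702167…, 0.316333…, 0.246167…, 0.243667…, 0.0495… → R0 = 2.112833…
x·lx·mx: 0, 0, 1.11…, 2.1065…, 1.265333…, 1.230833…, 1.462…, 0.3465… → Σ = 7.521167…
T = 7.521167… / 2.112833… = 3.559754… → 3.56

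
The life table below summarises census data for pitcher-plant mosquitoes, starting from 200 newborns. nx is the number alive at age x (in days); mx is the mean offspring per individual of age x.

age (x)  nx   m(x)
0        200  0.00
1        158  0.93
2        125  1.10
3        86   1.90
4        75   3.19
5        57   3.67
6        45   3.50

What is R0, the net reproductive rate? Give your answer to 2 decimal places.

5.27

lx = nx/n0 = nx/200: 1, 0.79, 0.625, 0.43, 0.375, 0.285, 0.225
lx·mx by age: 0, 0.7347, 0.6875, 0.817, 1.19625, 1.04595, 0.7875
R0 = Σ lx·mx = 5.2689 → 5.27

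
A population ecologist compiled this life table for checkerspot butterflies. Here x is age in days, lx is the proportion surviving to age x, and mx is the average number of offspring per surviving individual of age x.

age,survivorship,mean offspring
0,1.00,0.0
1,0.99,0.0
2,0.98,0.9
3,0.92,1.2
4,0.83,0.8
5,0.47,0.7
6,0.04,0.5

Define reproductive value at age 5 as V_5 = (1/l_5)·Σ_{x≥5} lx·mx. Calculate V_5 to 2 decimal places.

0.74

lx·mx for x ≥ 5: 0.329, 0.02 → sum = 0.349
V_5 = 0.349 / l_5 = 0.349 / 0.47 = 0.742553… → 0.74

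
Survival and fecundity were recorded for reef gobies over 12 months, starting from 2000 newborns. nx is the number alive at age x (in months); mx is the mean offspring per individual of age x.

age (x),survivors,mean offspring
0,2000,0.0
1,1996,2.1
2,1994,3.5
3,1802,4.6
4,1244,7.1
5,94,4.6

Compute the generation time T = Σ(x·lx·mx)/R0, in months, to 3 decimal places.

lx = nx/n0 = nx/2000: 1, 0.998, 0.997, 0.901, 0.622, 0.047
lx·mx: 0, 2.0958, 3.4895, 4.1446, 4.4162, 0.2162 → R0 = 14.3623
x·lx·mx: 0, 2.0958, 6.979, 12.4338, 17.6648, 1.081 → Σ = 40.2544
T = 40.2544 / 14.3623 = 2.802782… → 2.803

2.803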